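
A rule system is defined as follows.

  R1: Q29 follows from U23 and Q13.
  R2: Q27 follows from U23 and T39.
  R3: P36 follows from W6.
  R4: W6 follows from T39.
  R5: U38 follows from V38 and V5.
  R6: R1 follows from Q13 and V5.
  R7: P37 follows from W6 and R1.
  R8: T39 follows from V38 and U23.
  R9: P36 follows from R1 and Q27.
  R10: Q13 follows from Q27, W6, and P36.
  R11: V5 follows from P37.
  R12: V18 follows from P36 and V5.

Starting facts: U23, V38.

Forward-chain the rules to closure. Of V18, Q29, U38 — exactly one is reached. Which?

Q29

From V38 and U23, R8 gives T39.
U23 and T39 hold, so Q27 follows (R2).
From T39, R4 gives W6.
From W6, R3 gives P36.
Q27, W6, and P36 hold, so Q13 follows (R10).
From U23 and Q13, R1 gives Q29.
U38 would need V38 and V5 (R5), but V5 is never established. V18 would need P36 and V5 (R12), but V5 is never established.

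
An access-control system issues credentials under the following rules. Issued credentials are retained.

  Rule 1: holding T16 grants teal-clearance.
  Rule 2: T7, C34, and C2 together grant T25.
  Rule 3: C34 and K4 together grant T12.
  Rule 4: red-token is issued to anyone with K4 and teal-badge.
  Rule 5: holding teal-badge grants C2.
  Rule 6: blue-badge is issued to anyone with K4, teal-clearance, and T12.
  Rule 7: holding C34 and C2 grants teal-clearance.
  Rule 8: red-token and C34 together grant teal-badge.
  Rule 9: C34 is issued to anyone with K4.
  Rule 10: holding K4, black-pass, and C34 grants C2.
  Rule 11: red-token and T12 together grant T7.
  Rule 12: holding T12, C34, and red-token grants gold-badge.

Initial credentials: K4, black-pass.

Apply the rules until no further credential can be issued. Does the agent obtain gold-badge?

gold-badge would need T12, C34, and red-token (Rule 12), but red-token is never granted.

No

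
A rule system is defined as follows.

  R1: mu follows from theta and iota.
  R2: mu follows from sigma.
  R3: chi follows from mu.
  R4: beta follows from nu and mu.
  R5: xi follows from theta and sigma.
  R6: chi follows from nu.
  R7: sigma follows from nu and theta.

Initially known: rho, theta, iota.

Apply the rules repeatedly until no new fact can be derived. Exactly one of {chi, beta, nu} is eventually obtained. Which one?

theta and iota hold, so mu follows (R1).
mu holds, so chi follows (R3).
beta would need nu and mu (R4), but nu is never established. No rule produces nu, and it is not given.

chi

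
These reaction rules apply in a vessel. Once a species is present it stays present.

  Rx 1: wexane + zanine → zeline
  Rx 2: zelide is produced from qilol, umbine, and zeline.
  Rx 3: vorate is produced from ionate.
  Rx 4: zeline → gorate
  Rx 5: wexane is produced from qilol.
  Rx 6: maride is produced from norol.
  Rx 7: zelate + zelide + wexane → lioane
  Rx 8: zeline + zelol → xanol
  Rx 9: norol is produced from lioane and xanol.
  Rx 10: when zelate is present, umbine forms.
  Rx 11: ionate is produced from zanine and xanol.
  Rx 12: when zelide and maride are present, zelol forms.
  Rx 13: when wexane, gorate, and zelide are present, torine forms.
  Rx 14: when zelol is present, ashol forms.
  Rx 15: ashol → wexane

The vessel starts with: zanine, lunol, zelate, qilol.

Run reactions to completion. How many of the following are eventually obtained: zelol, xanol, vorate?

0

zelol would need zelide and maride (Rx 12), but maride never forms.
xanol would need zeline and zelol (Rx 8), but zelol never forms.
vorate would need ionate (Rx 3), but ionate never forms.
None of the 3 are reached.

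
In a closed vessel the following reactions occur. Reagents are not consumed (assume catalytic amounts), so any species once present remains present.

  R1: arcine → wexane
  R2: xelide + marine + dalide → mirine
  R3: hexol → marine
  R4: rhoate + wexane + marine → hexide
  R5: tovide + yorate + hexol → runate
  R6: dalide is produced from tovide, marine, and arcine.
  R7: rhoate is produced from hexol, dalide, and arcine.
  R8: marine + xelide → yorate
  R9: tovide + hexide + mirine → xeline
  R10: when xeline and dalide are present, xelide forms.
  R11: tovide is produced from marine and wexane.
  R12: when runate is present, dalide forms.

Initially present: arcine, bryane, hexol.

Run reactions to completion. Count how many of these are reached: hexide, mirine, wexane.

hexol present → marine forms (R3).
arcine present → wexane forms (R1).
marine and wexane present → tovide forms (R11).
tovide, marine, and arcine present → dalide forms (R6).
hexol, dalide, and arcine present → rhoate forms (R7).
rhoate, wexane, and marine present → hexide forms (R4).
hexide: reached.
mirine would need xelide, marine, and dalide (R2), but xelide never forms.
wexane: reached.
Reached: hexide and wexane — 2 of the 3.

2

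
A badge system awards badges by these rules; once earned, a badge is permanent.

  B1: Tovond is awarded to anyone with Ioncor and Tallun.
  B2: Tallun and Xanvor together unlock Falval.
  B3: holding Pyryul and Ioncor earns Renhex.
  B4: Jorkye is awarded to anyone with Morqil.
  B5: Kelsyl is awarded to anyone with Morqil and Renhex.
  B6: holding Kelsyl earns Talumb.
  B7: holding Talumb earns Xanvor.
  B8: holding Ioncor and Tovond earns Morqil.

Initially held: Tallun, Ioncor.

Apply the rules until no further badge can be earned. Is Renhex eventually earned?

Renhex would need Pyryul and Ioncor (B3), but Pyryul is never earned.

No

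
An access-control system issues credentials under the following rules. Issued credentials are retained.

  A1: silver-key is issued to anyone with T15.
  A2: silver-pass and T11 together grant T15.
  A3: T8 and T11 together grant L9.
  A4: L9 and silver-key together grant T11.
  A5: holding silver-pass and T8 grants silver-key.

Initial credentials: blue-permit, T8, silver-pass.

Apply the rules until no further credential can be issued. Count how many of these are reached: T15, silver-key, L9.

Holding silver-pass and T8 grants silver-key (A5).
T15 would need silver-pass and T11 (A2), but T11 is never granted.
silver-key: reached.
L9 would need T8 and T11 (A3), but T11 is never granted.
Reached: silver-key — 1 of the 3.

1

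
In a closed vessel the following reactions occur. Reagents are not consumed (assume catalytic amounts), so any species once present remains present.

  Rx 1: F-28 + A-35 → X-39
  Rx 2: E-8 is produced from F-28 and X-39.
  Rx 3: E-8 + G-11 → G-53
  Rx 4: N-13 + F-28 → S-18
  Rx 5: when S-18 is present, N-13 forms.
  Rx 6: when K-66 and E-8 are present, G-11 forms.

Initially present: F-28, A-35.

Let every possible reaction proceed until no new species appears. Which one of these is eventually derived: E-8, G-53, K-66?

F-28 and A-35 present → X-39 forms (Rx 1).
F-28 and X-39 present → E-8 forms (Rx 2).
G-53 would need E-8 and G-11 (Rx 3), but G-11 never forms. No rule produces K-66, and it is not given.

E-8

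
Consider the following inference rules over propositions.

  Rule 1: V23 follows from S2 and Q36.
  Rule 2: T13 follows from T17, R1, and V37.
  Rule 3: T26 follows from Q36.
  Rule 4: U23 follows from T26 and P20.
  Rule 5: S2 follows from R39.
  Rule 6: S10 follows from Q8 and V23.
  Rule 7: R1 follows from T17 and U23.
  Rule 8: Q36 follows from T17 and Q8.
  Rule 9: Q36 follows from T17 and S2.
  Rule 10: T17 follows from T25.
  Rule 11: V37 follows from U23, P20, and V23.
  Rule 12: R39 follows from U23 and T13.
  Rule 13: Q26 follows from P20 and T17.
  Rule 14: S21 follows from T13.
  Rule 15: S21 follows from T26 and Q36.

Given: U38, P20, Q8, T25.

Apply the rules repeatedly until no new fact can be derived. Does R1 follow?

T25 holds, so T17 follows (Rule 10).
From T17 and Q8, Rule 8 gives Q36.
From Q36, Rule 3 gives T26.
T26 and P20 hold, so U23 follows (Rule 4).
T17 and U23 hold, so R1 follows (Rule 7).

Yes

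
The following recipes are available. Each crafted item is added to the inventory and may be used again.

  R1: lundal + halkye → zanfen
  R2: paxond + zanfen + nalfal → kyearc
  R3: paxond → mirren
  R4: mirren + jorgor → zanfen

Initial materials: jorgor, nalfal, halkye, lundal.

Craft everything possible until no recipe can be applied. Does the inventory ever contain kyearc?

kyearc would need paxond, zanfen, and nalfal (R2), but paxond is never obtained.

No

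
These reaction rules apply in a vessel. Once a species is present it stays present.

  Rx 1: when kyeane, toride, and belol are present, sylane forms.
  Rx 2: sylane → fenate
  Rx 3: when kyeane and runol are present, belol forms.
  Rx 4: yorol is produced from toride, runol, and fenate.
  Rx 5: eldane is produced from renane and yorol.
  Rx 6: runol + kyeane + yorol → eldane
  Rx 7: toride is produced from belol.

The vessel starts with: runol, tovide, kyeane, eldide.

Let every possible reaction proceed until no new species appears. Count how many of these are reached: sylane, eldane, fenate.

kyeane and runol present → belol forms (Rx 3).
belol present → toride forms (Rx 7).
kyeane, toride, and belol present → sylane forms (Rx 1).
sylane present → fenate forms (Rx 2).
toride, runol, and fenate present → yorol forms (Rx 4).
runol, kyeane, and yorol present → eldane forms (Rx 6).
sylane: reached.
eldane: reached.
fenate: reached.
All 3 are reached.

3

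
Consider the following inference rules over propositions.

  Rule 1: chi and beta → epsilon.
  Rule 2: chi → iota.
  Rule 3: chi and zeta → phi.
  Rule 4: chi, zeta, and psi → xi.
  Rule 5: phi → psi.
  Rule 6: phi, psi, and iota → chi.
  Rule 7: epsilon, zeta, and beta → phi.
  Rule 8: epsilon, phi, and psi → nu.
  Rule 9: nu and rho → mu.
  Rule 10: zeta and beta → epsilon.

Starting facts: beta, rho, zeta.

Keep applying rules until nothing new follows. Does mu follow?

Yes

zeta and beta hold, so epsilon follows (Rule 10).
From epsilon, zeta, and beta, Rule 7 gives phi.
From phi, Rule 5 gives psi.
epsilon, phi, and psi hold, so nu follows (Rule 8).
nu and rho hold, so mu follows (Rule 9).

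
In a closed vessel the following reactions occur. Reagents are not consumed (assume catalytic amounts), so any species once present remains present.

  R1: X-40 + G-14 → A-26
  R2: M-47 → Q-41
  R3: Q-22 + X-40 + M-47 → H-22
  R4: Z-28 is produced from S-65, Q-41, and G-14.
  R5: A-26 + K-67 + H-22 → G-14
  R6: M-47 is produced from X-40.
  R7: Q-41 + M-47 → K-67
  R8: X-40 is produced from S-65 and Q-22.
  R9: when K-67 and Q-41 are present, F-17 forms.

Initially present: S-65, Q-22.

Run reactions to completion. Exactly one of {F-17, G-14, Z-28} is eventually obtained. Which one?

F-17

S-65 and Q-22 present → X-40 forms (R8).
X-40 present → M-47 forms (R6).
M-47 present → Q-41 forms (R2).
Q-41 and M-47 present → K-67 forms (R7).
K-67 and Q-41 present → F-17 forms (R9).
Z-28 would need S-65, Q-41, and G-14 (R4), but G-14 never forms. G-14 would need A-26, K-67, and H-22 (R5), but A-26 never forms.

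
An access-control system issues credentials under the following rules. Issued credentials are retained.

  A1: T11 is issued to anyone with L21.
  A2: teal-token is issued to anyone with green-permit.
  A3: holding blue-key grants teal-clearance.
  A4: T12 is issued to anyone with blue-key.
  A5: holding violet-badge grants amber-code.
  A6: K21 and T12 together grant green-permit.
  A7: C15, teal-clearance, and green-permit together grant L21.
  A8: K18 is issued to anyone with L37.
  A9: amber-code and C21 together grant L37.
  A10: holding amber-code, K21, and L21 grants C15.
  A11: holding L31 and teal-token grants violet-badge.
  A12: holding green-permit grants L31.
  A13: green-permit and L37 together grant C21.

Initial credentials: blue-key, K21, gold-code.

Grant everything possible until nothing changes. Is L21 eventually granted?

L21 would need C15, teal-clearance, and green-permit (A7), but C15 is never granted.

No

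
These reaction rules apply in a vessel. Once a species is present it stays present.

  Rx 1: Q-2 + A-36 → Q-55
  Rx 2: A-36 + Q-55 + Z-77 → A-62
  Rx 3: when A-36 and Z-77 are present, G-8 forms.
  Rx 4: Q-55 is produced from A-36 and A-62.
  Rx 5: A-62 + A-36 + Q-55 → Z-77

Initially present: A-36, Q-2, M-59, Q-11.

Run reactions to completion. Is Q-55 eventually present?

Yes

Q-2 and A-36 present → Q-55 forms (Rx 1).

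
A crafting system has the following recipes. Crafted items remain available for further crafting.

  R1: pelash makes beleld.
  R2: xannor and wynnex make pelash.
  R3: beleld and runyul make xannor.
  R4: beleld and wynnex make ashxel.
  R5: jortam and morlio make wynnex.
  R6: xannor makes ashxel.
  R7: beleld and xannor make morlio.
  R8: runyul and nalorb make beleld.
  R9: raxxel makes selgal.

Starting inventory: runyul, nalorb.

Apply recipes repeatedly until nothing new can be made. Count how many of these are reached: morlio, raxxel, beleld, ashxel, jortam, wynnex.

Using R8, runyul and nalorb make beleld.
beleld and runyul → xannor (R3).
Using R7, beleld and xannor make morlio.
xannor → ashxel (R6).
morlio: reached.
No rule produces raxxel, and it is not given.
beleld: reached.
ashxel: reached.
No rule produces jortam, and it is not given.
wynnex would need jortam and morlio (R5), but jortam is never obtained.
Reached: morlio, beleld, and ashxel — 3 of the 6.

3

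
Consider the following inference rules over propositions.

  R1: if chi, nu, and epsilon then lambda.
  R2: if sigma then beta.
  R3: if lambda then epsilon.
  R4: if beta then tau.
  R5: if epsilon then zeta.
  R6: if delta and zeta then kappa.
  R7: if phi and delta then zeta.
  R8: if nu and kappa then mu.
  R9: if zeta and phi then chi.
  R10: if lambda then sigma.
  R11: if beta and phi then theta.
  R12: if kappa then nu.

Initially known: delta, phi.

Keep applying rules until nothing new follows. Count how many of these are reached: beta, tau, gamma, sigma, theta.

0

beta would need sigma (R2), but sigma is never established.
tau would need beta (R4), but beta is never established.
No rule produces gamma, and it is not given.
sigma would need lambda (R10), but lambda is never established.
theta would need beta and phi (R11), but beta is never established.
None of the 5 are reached.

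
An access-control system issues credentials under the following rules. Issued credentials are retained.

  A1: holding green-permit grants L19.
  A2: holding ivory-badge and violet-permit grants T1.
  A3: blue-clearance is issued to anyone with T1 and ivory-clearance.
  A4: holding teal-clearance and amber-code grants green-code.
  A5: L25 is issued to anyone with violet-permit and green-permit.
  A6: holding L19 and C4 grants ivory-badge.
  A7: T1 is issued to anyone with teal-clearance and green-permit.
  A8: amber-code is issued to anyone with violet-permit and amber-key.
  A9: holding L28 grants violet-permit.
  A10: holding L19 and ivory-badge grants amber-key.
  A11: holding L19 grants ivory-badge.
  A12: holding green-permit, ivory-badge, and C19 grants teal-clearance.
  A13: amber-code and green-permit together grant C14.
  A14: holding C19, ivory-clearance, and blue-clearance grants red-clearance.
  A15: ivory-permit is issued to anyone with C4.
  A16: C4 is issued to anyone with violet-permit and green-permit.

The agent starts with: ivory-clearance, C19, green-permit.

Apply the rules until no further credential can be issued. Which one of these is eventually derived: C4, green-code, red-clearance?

Holding green-permit grants L19 (A1).
Holding L19 grants ivory-badge (A11).
Holding green-permit, ivory-badge, and C19 grants teal-clearance (A12).
Holding teal-clearance and green-permit grants T1 (A7).
Holding T1 and ivory-clearance grants blue-clearance (A3).
Holding C19, ivory-clearance, and blue-clearance grants red-clearance (A14).
green-code would need teal-clearance and amber-code (A4), but amber-code is never granted. C4 would need violet-permit and green-permit (A16), but violet-permit is never granted.

red-clearance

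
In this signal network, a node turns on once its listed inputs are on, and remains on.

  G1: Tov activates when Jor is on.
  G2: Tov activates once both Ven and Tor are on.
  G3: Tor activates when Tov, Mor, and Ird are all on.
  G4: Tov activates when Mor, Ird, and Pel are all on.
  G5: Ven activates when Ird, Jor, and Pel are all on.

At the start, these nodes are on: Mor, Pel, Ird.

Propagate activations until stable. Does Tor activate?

Yes

G4: Mor, Ird, and Pel on → Tov on.
Tov, Mor, and Ird are on, so Tor activates (G3).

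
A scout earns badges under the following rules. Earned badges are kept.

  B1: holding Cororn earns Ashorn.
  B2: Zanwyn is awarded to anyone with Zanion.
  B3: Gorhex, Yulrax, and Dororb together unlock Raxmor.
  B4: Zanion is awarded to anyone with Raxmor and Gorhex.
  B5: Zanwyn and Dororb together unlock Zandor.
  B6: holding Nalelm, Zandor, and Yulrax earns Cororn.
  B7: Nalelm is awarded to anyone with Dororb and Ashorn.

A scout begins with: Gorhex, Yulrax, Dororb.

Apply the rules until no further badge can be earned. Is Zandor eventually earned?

With Gorhex, Yulrax, and Dororb, Raxmor is earned (B3).
With Raxmor and Gorhex, Zanion is earned (B4).
With Zanion, Zanwyn is earned (B2).
With Zanwyn and Dororb, Zandor is earned (B5).

Yes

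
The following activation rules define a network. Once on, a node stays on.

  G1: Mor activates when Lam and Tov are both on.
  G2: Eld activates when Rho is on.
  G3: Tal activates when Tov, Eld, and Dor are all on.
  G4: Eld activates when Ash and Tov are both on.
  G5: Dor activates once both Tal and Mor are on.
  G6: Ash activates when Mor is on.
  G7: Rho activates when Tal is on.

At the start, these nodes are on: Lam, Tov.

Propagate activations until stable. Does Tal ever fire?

Tal would need Tov, Eld, and Dor (G3), but Dor never turns on.

No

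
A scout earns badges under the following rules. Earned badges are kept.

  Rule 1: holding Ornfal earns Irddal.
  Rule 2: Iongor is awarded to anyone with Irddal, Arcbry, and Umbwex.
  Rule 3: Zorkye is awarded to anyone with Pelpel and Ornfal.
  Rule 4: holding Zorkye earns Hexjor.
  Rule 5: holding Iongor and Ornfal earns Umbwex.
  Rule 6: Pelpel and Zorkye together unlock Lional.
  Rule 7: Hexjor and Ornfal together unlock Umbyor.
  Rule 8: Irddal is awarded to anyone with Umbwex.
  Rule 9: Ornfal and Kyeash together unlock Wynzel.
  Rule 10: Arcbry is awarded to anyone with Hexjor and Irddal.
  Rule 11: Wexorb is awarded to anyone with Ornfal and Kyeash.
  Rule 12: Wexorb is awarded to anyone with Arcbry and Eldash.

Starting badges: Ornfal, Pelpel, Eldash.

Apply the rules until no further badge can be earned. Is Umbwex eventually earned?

No

Umbwex would need Iongor and Ornfal (Rule 5), but Iongor is never earned.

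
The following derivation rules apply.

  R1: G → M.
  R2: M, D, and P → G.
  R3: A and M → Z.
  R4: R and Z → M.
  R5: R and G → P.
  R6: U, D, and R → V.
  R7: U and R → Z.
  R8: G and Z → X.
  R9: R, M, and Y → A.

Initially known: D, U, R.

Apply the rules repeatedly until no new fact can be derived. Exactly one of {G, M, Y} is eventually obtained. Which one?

M

U and R hold, so Z follows (R7).
From R and Z, R4 gives M.
G would need M, D, and P (R2), but P is never established. No rule produces Y, and it is not given.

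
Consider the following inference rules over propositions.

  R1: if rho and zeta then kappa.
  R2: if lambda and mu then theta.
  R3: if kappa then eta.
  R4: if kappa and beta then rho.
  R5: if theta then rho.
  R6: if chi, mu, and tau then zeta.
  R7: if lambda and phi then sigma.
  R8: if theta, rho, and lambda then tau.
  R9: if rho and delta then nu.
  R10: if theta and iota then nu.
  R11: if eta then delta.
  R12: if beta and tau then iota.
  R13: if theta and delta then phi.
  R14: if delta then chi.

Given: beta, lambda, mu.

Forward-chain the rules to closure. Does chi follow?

chi would need delta (R14), but delta is never established.

No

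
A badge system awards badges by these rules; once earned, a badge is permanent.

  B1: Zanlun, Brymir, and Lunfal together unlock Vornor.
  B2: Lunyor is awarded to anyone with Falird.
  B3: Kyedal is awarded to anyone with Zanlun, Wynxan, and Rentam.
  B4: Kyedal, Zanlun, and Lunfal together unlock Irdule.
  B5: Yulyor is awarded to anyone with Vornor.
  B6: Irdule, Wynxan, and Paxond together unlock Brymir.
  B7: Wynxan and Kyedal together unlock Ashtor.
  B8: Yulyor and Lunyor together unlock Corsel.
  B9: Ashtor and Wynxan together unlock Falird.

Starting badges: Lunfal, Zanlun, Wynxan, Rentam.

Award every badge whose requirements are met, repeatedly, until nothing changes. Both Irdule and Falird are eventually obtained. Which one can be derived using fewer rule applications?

Irdule: With Zanlun, Wynxan, and Rentam, Kyedal is earned (B3). With Kyedal, Zanlun, and Lunfal, Irdule is earned (B4). [2 rule applications]
Falird: With Zanlun, Wynxan, and Rentam, Kyedal is earned (B3). With Wynxan and Kyedal, Ashtor is earned (B7). With Ashtor and Wynxan, Falird is earned (B9). [3 rule applications]
Irdule needs fewer.

Irdule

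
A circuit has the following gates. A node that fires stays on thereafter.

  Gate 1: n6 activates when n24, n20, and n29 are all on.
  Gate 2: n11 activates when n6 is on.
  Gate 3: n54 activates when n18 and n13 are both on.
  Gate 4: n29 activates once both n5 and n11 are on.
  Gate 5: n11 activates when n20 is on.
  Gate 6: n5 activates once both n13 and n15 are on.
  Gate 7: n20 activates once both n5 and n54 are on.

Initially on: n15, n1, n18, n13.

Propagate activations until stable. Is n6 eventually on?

n6 would need n24, n20, and n29 (Gate 1), but n24 never turns on.

No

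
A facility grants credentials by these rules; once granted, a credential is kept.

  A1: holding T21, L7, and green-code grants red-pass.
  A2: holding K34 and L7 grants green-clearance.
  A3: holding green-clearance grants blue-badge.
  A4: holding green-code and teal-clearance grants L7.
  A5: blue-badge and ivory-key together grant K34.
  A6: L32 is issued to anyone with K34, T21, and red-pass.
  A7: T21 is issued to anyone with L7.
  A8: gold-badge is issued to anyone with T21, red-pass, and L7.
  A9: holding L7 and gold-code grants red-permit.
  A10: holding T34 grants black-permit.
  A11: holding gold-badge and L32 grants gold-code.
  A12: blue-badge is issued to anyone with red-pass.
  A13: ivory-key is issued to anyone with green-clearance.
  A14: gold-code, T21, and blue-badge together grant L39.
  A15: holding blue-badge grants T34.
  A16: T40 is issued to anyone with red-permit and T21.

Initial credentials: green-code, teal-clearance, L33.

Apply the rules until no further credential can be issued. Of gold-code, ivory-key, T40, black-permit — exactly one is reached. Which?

Holding green-code and teal-clearance grants L7 (A4).
Holding L7 grants T21 (A7).
Holding T21, L7, and green-code grants red-pass (A1).
Holding red-pass grants blue-badge (A12).
Holding blue-badge grants T34 (A15).
Holding T34 grants black-permit (A10).
gold-code would need gold-badge and L32 (A11), but L32 is never granted. T40 would need red-permit and T21 (A16), but red-permit is never granted. ivory-key would need green-clearance (A13), but green-clearance is never granted.

black-permit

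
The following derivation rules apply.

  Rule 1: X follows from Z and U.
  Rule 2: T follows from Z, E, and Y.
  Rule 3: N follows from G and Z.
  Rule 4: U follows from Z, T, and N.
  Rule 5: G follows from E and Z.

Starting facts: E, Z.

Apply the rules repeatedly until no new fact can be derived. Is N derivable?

E and Z hold, so G follows (Rule 5).
G and Z hold, so N follows (Rule 3).

Yes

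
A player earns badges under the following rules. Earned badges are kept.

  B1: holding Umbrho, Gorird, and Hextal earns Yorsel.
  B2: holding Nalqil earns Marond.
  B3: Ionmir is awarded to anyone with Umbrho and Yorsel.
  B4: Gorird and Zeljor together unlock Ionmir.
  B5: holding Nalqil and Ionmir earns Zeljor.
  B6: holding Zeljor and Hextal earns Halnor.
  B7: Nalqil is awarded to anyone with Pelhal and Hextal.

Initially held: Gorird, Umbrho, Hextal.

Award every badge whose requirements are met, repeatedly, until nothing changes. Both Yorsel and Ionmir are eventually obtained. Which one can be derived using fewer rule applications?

Yorsel: With Umbrho, Gorird, and Hextal, Yorsel is earned (B1). [1 rule application]
Ionmir: With Umbrho, Gorird, and Hextal, Yorsel is earned (B1). With Umbrho and Yorsel, Ionmir is earned (B3). [2 rule applications]
Yorsel needs fewer.

Yorsel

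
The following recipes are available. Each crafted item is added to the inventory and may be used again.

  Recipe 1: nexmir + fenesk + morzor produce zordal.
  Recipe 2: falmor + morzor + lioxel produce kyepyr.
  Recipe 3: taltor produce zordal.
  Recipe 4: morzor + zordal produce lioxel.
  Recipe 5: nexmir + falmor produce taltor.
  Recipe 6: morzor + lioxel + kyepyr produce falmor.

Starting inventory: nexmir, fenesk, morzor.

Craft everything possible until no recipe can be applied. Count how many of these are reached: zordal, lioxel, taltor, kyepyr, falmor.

nexmir + fenesk + morzor → zordal (Recipe 1).
morzor + zordal → lioxel (Recipe 4).
zordal: reached.
lioxel: reached.
taltor would need nexmir and falmor (Recipe 5), but falmor is never obtained.
kyepyr would need falmor, morzor, and lioxel (Recipe 2), but falmor is never obtained.
falmor would need morzor, lioxel, and kyepyr (Recipe 6), but kyepyr is never obtained.
Reached: zordal and lioxel — 2 of the 5.

2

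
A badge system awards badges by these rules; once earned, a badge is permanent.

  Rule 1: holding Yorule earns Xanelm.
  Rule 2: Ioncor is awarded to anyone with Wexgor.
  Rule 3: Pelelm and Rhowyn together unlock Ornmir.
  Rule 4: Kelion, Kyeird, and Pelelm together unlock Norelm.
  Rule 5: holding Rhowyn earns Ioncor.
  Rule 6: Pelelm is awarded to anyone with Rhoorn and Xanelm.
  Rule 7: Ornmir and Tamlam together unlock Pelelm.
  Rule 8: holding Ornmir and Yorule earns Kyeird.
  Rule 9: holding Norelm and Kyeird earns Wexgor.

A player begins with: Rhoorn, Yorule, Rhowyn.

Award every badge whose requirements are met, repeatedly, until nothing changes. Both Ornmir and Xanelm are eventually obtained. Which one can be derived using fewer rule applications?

Xanelm: With Yorule, Xanelm is earned (Rule 1). [1 rule application]
Ornmir: With Yorule, Xanelm is earned (Rule 1). With Rhoorn and Xanelm, Pelelm is earned (Rule 6). With Pelelm and Rhowyn, Ornmir is earned (Rule 3). [3 rule applications]
Xanelm needs fewer.

Xanelm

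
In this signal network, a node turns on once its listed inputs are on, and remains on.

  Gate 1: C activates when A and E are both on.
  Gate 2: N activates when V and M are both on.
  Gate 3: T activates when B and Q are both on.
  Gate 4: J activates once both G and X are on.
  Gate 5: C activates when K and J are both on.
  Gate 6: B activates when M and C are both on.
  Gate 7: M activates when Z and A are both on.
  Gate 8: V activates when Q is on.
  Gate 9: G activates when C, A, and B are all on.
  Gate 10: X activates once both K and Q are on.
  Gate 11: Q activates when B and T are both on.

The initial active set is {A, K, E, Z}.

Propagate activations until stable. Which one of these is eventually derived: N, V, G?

G

A and E are on, so C activates (Gate 1).
Gate 7: Z and A on → M on.
Gate 6: M and C on → B on.
C, A, and B are on, so G activates (Gate 9).
N would need V and M (Gate 2), but V never turns on. V would need Q (Gate 8), but Q never turns on.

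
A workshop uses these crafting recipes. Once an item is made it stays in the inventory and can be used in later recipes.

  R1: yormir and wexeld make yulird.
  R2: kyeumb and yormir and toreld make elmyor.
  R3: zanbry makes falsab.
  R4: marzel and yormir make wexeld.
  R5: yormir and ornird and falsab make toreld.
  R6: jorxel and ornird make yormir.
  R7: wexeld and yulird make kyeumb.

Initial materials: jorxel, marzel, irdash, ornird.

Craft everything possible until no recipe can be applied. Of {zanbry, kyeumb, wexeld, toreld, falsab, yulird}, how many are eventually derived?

3

jorxel and ornird → yormir (R6).
Using R4, marzel and yormir make wexeld.
yormir and wexeld → yulird (R1).
wexeld and yulird → kyeumb (R7).
No rule produces zanbry, and it is not given.
kyeumb: reached.
wexeld: reached.
toreld would need yormir, ornird, and falsab (R5), but falsab is never obtained.
falsab would need zanbry (R3), but zanbry is never obtained.
yulird: reached.
Reached: kyeumb, wexeld, and yulird — 3 of the 6.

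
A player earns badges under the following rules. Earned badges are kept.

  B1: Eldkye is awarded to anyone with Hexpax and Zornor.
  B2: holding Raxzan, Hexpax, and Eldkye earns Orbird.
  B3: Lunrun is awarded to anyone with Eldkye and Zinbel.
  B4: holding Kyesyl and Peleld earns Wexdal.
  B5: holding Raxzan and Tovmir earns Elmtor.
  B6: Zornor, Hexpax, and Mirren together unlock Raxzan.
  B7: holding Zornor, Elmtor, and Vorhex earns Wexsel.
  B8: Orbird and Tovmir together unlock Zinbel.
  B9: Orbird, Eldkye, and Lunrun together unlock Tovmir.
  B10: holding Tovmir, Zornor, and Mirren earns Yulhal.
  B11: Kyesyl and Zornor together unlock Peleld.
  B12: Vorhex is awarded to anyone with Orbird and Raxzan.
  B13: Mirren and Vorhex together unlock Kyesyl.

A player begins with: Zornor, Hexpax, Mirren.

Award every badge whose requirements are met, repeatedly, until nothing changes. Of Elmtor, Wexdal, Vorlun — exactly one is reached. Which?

With Hexpax and Zornor, Eldkye is earned (B1).
With Zornor, Hexpax, and Mirren, Raxzan is earned (B6).
With Raxzan, Hexpax, and Eldkye, Orbird is earned (B2).
With Orbird and Raxzan, Vorhex is earned (B12).
With Mirren and Vorhex, Kyesyl is earned (B13).
With Kyesyl and Zornor, Peleld is earned (B11).
With Kyesyl and Peleld, Wexdal is earned (B4).
Elmtor would need Raxzan and Tovmir (B5), but Tovmir is never earned. No rule produces Vorlun, and it is not given.

Wexdal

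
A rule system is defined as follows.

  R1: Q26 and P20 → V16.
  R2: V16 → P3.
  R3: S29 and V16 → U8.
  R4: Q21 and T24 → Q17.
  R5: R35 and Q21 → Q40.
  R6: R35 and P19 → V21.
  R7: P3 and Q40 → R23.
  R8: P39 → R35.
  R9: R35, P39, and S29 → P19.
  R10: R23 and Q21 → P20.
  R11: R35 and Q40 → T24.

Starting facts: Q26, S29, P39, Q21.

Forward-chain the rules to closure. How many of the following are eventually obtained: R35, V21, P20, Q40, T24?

4

P39 holds, so R35 follows (R8).
R35, P39, and S29 hold, so P19 follows (R9).
From R35 and Q21, R5 gives Q40.
From R35 and P19, R6 gives V21.
From R35 and Q40, R11 gives T24.
R35: reached.
V21: reached.
P20 would need R23 and Q21 (R10), but R23 is never established.
Q40: reached.
T24: reached.
Reached: R35, V21, Q40, and T24 — 4 of the 5.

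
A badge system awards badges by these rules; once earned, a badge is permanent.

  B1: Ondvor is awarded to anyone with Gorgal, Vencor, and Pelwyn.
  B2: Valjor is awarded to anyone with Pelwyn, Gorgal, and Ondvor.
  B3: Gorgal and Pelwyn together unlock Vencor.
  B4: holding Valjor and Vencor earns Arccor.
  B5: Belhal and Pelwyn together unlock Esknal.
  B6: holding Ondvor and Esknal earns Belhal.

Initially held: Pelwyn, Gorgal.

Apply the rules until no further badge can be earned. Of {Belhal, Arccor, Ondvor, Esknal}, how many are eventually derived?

With Gorgal and Pelwyn, Vencor is earned (B3).
With Gorgal, Vencor, and Pelwyn, Ondvor is earned (B1).
With Pelwyn, Gorgal, and Ondvor, Valjor is earned (B2).
With Valjor and Vencor, Arccor is earned (B4).
Belhal would need Ondvor and Esknal (B6), but Esknal is never earned.
Arccor: reached.
Ondvor: reached.
Esknal would need Belhal and Pelwyn (B5), but Belhal is never earned.
Reached: Arccor and Ondvor — 2 of the 4.

2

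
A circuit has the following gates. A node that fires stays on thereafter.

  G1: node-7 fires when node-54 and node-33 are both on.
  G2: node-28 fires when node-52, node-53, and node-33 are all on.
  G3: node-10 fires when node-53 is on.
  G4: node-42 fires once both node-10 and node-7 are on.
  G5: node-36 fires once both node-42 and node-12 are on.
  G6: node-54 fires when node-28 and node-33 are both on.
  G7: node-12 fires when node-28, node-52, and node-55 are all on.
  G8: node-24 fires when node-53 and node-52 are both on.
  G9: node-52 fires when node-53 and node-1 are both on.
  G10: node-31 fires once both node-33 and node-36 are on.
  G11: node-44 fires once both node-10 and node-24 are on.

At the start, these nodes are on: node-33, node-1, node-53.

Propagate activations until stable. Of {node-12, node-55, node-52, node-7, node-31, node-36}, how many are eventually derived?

node-53 and node-1 are on, so node-52 fires (G9).
node-52, node-53, and node-33 are on, so node-28 fires (G2).
G6: node-28 and node-33 on → node-54 on.
G1: node-54 and node-33 on → node-7 on.
node-12 would need node-28, node-52, and node-55 (G7), but node-55 never turns on.
No rule produces node-55, and it is not given.
node-52: reached.
node-7: reached.
node-31 would need node-33 and node-36 (G10), but node-36 never turns on.
node-36 would need node-42 and node-12 (G5), but node-12 never turns on.
Reached: node-52 and node-7 — 2 of the 6.

2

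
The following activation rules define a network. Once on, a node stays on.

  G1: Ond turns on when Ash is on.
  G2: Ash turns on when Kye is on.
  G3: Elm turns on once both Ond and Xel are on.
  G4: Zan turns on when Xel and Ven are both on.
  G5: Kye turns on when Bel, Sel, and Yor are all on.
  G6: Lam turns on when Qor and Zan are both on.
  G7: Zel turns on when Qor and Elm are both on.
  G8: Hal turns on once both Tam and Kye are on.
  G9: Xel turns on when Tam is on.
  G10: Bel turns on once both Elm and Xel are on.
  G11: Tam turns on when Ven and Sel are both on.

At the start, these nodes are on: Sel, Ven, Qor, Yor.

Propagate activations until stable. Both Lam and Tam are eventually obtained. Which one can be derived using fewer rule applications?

Tam

Tam: G11: Ven and Sel on → Tam on. [1 rule application]
Lam: Ven and Sel are on, so Tam turns on (G11). G9: Tam on → Xel on. G4: Xel and Ven on → Zan on. G6: Qor and Zan on → Lam on. [4 rule applications]
Tam needs fewer.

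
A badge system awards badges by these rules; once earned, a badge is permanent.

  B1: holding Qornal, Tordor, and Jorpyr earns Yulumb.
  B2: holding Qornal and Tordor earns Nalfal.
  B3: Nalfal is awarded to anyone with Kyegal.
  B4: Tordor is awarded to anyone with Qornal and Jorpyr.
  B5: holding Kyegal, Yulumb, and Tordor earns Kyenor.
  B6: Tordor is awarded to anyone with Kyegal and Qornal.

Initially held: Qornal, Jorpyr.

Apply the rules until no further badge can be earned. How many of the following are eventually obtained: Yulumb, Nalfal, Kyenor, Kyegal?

2

With Qornal and Jorpyr, Tordor is earned (B4).
With Qornal and Tordor, Nalfal is earned (B2).
With Qornal, Tordor, and Jorpyr, Yulumb is earned (B1).
Yulumb: reached.
Nalfal: reached.
Kyenor would need Kyegal, Yulumb, and Tordor (B5), but Kyegal is never earned.
No rule produces Kyegal, and it is not given.
Reached: Yulumb and Nalfal — 2 of the 4.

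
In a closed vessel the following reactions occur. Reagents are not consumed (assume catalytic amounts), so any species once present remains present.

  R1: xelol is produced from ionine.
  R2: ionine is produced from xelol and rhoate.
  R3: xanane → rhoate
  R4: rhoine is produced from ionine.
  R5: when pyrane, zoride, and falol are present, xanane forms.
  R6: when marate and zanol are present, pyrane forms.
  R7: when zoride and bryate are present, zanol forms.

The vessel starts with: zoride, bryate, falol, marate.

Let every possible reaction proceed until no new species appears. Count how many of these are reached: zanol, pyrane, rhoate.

3

zoride and bryate present → zanol forms (R7).
marate and zanol present → pyrane forms (R6).
pyrane, zoride, and falol present → xanane forms (R5).
xanane present → rhoate forms (R3).
zanol: reached.
pyrane: reached.
rhoate: reached.
All 3 are reached.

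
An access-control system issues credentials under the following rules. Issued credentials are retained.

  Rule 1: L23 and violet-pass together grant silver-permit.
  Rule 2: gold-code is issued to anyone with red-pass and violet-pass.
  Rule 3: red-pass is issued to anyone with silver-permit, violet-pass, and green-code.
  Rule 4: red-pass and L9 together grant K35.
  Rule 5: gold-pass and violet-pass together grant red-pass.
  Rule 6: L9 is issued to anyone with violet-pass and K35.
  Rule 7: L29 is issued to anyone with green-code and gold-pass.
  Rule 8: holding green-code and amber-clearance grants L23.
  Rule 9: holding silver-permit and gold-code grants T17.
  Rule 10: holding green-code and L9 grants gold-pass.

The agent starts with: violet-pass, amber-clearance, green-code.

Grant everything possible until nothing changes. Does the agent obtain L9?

L9 would need violet-pass and K35 (Rule 6), but K35 is never granted.

No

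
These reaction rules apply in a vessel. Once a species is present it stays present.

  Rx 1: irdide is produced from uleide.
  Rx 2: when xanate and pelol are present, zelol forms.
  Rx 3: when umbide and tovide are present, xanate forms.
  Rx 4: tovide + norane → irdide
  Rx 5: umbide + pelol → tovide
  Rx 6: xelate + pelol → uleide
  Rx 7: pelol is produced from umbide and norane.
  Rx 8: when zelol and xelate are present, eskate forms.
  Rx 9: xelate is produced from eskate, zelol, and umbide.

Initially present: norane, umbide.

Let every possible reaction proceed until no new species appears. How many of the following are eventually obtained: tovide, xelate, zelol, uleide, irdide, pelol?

4

umbide and norane present → pelol forms (Rx 7).
umbide and pelol present → tovide forms (Rx 5).
tovide and norane present → irdide forms (Rx 4).
umbide and tovide present → xanate forms (Rx 3).
xanate and pelol present → zelol forms (Rx 2).
tovide: reached.
xelate would need eskate, zelol, and umbide (Rx 9), but eskate never forms.
zelol: reached.
uleide would need xelate and pelol (Rx 6), but xelate never forms.
irdide: reached.
pelol: reached.
Reached: tovide, zelol, irdide, and pelol — 4 of the 6.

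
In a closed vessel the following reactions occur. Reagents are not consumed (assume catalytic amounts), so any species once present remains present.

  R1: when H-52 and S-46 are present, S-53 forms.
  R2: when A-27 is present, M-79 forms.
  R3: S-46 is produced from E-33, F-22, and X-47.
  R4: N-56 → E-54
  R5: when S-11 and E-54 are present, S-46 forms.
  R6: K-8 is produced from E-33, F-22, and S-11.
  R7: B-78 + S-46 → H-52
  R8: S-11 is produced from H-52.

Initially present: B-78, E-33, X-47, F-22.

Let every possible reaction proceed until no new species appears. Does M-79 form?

No

M-79 would need A-27 (R2), but A-27 never forms.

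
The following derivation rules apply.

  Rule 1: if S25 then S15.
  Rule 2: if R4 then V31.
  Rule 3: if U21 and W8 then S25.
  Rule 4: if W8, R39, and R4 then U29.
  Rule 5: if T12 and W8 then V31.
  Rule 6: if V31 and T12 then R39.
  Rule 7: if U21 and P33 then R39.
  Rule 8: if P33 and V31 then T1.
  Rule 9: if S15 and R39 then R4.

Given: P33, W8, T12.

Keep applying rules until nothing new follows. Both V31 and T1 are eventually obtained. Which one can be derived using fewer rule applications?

V31: From T12 and W8, Rule 5 gives V31. [1 rule application]
T1: T12 and W8 hold, so V31 follows (Rule 5). P33 and V31 hold, so T1 follows (Rule 8). [2 rule applications]
V31 needs fewer.

V31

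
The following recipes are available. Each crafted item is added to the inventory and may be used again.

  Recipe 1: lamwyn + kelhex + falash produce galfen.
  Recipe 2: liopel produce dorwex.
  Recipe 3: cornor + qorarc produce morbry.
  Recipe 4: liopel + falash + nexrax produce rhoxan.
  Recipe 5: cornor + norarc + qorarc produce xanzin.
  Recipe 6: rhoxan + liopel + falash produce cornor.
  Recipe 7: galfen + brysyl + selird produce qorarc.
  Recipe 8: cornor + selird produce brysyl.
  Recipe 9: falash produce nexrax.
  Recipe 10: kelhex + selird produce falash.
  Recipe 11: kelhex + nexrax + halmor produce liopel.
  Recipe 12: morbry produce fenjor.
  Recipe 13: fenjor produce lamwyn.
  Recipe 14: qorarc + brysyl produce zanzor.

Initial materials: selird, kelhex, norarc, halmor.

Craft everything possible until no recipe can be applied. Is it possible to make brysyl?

kelhex + selird → falash (Recipe 10).
falash → nexrax (Recipe 9).
kelhex + nexrax + halmor → liopel (Recipe 11).
Using Recipe 4, liopel, falash, and nexrax make rhoxan.
rhoxan + liopel + falash → cornor (Recipe 6).
Using Recipe 8, cornor and selird make brysyl.

Yes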